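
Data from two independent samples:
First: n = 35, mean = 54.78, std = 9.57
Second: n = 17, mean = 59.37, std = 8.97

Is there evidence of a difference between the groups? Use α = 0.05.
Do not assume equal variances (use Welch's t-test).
Welch's two-sample t-test:
H₀: μ₁ = μ₂
H₁: μ₁ ≠ μ₂
s₁²/n₁ = 9.57²/35 = 2.6167,  s₂²/n₂ = 8.97²/17 = 4.7330
SE = √(s₁²/n₁ + s₂²/n₂) = √(2.6167 + 4.7330) = 2.7110
df (Welch-Satterthwaite) = (s₁²/n₁ + s₂²/n₂)² / [(s₁²/n₁)²/(n₁-1) + (s₂²/n₂)²/(n₂-1)] ≈ 33.73
t = (x̄₁ - x̄₂) / SE = (54.78 - 59.37) / 2.7110 = -4.59 / 2.7110 = -1.693
p-value = 0.0997

Since p-value > α = 0.05, we fail to reject H₀.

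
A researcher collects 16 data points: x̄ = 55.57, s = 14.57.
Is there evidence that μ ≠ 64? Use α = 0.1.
One-sample t-test:
H₀: μ = 64
H₁: μ ≠ 64
df = n - 1 = 15
t = (x̄ - μ₀) / (s/√n) = (55.57 - 64) / (14.57/√16) = -2.314
p-value = 0.0352

Since p-value < α = 0.1, we reject H₀.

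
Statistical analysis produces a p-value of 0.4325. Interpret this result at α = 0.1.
Since p = 0.4325 > α = 0.1, fail to reject H₀.
There is insufficient evidence to reject the null hypothesis; the result is not statistically significant at the 0.1 level.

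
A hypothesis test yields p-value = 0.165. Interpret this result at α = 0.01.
Since p = 0.165 > α = 0.01, fail to reject H₀.
There is insufficient evidence to reject the null hypothesis; the result is not statistically significant at the 0.01 level.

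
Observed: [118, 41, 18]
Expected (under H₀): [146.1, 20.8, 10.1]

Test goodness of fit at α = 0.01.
Chi-square goodness of fit test:
H₀: observed counts match expected distribution
H₁: observed counts differ from expected distribution
df = k - 1 = 2
χ² = Σ(O - E)²/E
   = (118 - 146.1)²/146.1 + (41 - 20.8)²/20.8 + (18 - 10.1)²/10.1
   = 5.405 + 19.617 + 6.179
   = 31.20
p-value < 0.0001

Since p-value < α = 0.01, we reject H₀.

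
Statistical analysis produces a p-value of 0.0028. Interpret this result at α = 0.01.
Since p = 0.0028 < α = 0.01, reject H₀.
There is sufficient evidence to reject the null hypothesis; the result is statistically significant at the 0.01 level.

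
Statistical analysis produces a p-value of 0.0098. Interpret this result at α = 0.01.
Since p = 0.0098 < α = 0.01, reject H₀.
There is sufficient evidence to reject the null hypothesis; the result is statistically significant at the 0.01 level.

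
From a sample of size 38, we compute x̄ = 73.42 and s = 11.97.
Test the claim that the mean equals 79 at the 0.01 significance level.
One-sample t-test:
H₀: μ = 79
H₁: μ ≠ 79
df = n - 1 = 37
t = (x̄ - μ₀) / (s/√n) = (73.42 - 79) / (11.97/√38) = -2.874
p-value = 0.0067

Since p-value < α = 0.01, we reject H₀.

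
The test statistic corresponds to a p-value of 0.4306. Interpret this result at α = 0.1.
Since p = 0.4306 > α = 0.1, fail to reject H₀.
There is insufficient evidence to reject the null hypothesis; the result is not statistically significant at the 0.1 level.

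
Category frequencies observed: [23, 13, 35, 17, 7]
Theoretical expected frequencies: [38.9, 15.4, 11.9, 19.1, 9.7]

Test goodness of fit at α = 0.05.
Chi-square goodness of fit test:
H₀: observed counts match expected distribution
H₁: observed counts differ from expected distribution
df = k - 1 = 4
χ² = Σ(O - E)²/E
   = (23 - 38.9)²/38.9 + (13 - 15.4)²/15.4 + (35 - 11.9)²/11.9 + (17 - 19.1)²/19.1 + (7 - 9.7)²/9.7
   = 6.499 + 0.374 + 44.841 + 0.231 + 0.752
   = 52.70
p-value < 0.0001

Since p-value < α = 0.05, we reject H₀.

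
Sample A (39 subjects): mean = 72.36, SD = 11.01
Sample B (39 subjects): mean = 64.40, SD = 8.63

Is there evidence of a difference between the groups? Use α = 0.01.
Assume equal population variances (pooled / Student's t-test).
Student's two-sample t-test (equal variances):
H₀: μ₁ = μ₂
H₁: μ₁ ≠ μ₂
df = n₁ + n₂ - 2 = 76
Pooled variance s_p² = [(n₁-1)s₁² + (n₂-1)s₂²] / (n₁ + n₂ - 2) = [(38)(11.01²) + (38)(8.63²)] / 76 = 97.8485
SE = √(s_p²(1/n₁ + 1/n₂)) = √(97.8485 × (1/39 + 1/39)) = 2.2401
t = (x̄₁ - x̄₂) / SE = (72.36 - 64.40) / 2.2401 = 7.96 / 2.2401 = 3.553
p-value = 0.0007

Since p-value < α = 0.01, we reject H₀.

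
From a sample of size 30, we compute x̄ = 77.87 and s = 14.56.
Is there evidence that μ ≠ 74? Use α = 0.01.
One-sample t-test:
H₀: μ = 74
H₁: μ ≠ 74
df = n - 1 = 29
t = (x̄ - μ₀) / (s/√n) = (77.87 - 74) / (14.56/√30) = 1.456
p-value = 0.1562

Since p-value > α = 0.01, we fail to reject H₀.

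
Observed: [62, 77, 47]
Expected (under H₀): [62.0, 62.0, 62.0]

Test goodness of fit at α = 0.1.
Chi-square goodness of fit test:
H₀: observed counts match expected distribution
H₁: observed counts differ from expected distribution
df = k - 1 = 2
χ² = Σ(O - E)²/E
   = (62 - 62.0)²/62.0 + (77 - 62.0)²/62.0 + (47 - 62.0)²/62.0
   = 0.000 + 3.629 + 3.629
   = 7.26
p-value = 0.0265

Since p-value < α = 0.1, we reject H₀.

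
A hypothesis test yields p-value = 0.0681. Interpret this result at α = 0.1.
Since p = 0.0681 < α = 0.1, reject H₀.
There is sufficient evidence to reject the null hypothesis; the result is statistically significant at the 0.1 level.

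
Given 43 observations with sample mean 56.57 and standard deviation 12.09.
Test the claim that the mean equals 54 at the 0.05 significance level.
One-sample t-test:
H₀: μ = 54
H₁: μ ≠ 54
df = n - 1 = 42
t = (x̄ - μ₀) / (s/√n) = (56.57 - 54) / (12.09/√43) = 1.394
p-value = 0.1707

Since p-value > α = 0.05, we fail to reject H₀.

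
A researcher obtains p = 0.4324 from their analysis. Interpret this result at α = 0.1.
Since p = 0.4324 > α = 0.1, fail to reject H₀.
There is insufficient evidence to reject the null hypothesis; the result is not statistically significant at the 0.1 level.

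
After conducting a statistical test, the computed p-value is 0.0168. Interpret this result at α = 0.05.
Since p = 0.0168 < α = 0.05, reject H₀.
There is sufficient evidence to reject the null hypothesis; the result is statistically significant at the 0.05 level.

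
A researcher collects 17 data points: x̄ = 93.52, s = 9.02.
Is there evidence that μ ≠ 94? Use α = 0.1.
One-sample t-test:
H₀: μ = 94
H₁: μ ≠ 94
df = n - 1 = 16
t = (x̄ - μ₀) / (s/√n) = (93.52 - 94) / (9.02/√17) = -0.219
p-value = 0.8291

Since p-value > α = 0.1, we fail to reject H₀.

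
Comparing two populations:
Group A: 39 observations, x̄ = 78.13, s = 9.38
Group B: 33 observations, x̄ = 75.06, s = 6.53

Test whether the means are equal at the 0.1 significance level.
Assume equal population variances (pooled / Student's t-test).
Student's two-sample t-test (equal variances):
H₀: μ₁ = μ₂
H₁: μ₁ ≠ μ₂
df = n₁ + n₂ - 2 = 70
Pooled variance s_p² = [(n₁-1)s₁² + (n₂-1)s₂²] / (n₁ + n₂ - 2) = [(38)(9.38²) + (32)(6.53²)] / 70 = 67.2559
SE = √(s_p²(1/n₁ + 1/n₂)) = √(67.2559 × (1/39 + 1/33)) = 1.9397
t = (x̄₁ - x̄₂) / SE = (78.13 - 75.06) / 1.9397 = 3.07 / 1.9397 = 1.583
p-value = 0.1180

Since p-value > α = 0.1, we fail to reject H₀.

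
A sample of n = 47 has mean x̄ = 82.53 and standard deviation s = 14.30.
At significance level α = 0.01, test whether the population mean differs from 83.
One-sample t-test:
H₀: μ = 83
H₁: μ ≠ 83
df = n - 1 = 46
t = (x̄ - μ₀) / (s/√n) = (82.53 - 83) / (14.30/√47) = -0.225
p-value = 0.8227

Since p-value > α = 0.01, we fail to reject H₀.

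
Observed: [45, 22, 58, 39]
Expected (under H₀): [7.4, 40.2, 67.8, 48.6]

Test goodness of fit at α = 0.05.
Chi-square goodness of fit test:
H₀: observed counts match expected distribution
H₁: observed counts differ from expected distribution
df = k - 1 = 3
χ² = Σ(O - E)²/E
   = (45 - 7.4)²/7.4 + (22 - 40.2)²/40.2 + (58 - 67.8)²/67.8 + (39 - 48.6)²/48.6
   = 191.049 + 8.240 + 1.417 + 1.896
   = 202.60
p-value < 0.0001

Since p-value < α = 0.05, we reject H₀.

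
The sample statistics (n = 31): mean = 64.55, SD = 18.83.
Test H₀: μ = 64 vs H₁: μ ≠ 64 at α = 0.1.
One-sample t-test:
H₀: μ = 64
H₁: μ ≠ 64
df = n - 1 = 30
t = (x̄ - μ₀) / (s/√n) = (64.55 - 64) / (18.83/√31) = 0.163
p-value = 0.8719

Since p-value > α = 0.1, we fail to reject H₀.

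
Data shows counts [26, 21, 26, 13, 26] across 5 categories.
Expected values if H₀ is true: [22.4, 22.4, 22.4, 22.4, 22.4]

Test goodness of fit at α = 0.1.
Chi-square goodness of fit test:
H₀: observed counts match expected distribution
H₁: observed counts differ from expected distribution
df = k - 1 = 4
χ² = Σ(O - E)²/E
   = (26 - 22.4)²/22.4 + (21 - 22.4)²/22.4 + (26 - 22.4)²/22.4 + (13 - 22.4)²/22.4 + (26 - 22.4)²/22.4
   = 0.579 + 0.087 + 0.579 + 3.945 + 0.579
   = 5.77
p-value = 0.2172

Since p-value > α = 0.1, we fail to reject H₀.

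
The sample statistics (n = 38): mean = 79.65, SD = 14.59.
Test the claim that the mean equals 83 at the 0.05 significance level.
One-sample t-test:
H₀: μ = 83
H₁: μ ≠ 83
df = n - 1 = 37
t = (x̄ - μ₀) / (s/√n) = (79.65 - 83) / (14.59/√38) = -1.415
p-value = 0.1653

Since p-value > α = 0.05, we fail to reject H₀.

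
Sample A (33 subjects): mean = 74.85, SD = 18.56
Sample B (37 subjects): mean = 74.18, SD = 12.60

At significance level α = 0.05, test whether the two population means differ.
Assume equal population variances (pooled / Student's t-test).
Student's two-sample t-test (equal variances):
H₀: μ₁ = μ₂
H₁: μ₁ ≠ μ₂
df = n₁ + n₂ - 2 = 68
Pooled variance s_p² = [(n₁-1)s₁² + (n₂-1)s₂²] / (n₁ + n₂ - 2) = [(32)(18.56²) + (36)(12.60²)] / 68 = 246.1546
SE = √(s_p²(1/n₁ + 1/n₂)) = √(246.1546 × (1/33 + 1/37)) = 3.7566
t = (x̄₁ - x̄₂) / SE = (74.85 - 74.18) / 3.7566 = 0.67 / 3.7566 = 0.178
p-value = 0.8590

Since p-value > α = 0.05, we fail to reject H₀.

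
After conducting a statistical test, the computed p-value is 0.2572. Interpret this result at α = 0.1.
Since p = 0.2572 > α = 0.1, fail to reject H₀.
There is insufficient evidence to reject the null hypothesis; the result is not statistically significant at the 0.1 level.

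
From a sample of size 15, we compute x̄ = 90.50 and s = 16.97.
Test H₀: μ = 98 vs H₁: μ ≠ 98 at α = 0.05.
One-sample t-test:
H₀: μ = 98
H₁: μ ≠ 98
df = n - 1 = 14
t = (x̄ - μ₀) / (s/√n) = (90.50 - 98) / (16.97/√15) = -1.712
p-value = 0.1090

Since p-value > α = 0.05, we fail to reject H₀.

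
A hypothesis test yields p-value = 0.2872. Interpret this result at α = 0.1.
Since p = 0.2872 > α = 0.1, fail to reject H₀.
There is insufficient evidence to reject the null hypothesis; the result is not statistically significant at the 0.1 level.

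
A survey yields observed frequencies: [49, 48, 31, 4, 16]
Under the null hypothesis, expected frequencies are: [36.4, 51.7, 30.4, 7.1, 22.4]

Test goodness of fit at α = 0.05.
Chi-square goodness of fit test:
H₀: observed counts match expected distribution
H₁: observed counts differ from expected distribution
df = k - 1 = 4
χ² = Σ(O - E)²/E
   = (49 - 36.4)²/36.4 + (48 - 51.7)²/51.7 + (31 - 30.4)²/30.4 + (4 - 7.1)²/7.1 + (16 - 22.4)²/22.4
   = 4.362 + 0.265 + 0.012 + 1.354 + 1.829
   = 7.82
p-value = 0.0984

Since p-value > α = 0.05, we fail to reject H₀.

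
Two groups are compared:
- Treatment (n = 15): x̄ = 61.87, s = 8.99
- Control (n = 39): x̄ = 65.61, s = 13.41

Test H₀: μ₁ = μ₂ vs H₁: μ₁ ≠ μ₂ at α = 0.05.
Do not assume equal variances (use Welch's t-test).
Welch's two-sample t-test:
H₀: μ₁ = μ₂
H₁: μ₁ ≠ μ₂
s₁²/n₁ = 8.99²/15 = 5.3880,  s₂²/n₂ = 13.41²/39 = 4.6110
SE = √(s₁²/n₁ + s₂²/n₂) = √(5.3880 + 4.6110) = 3.1621
df (Welch-Satterthwaite) = (s₁²/n₁ + s₂²/n₂)² / [(s₁²/n₁)²/(n₁-1) + (s₂²/n₂)²/(n₂-1)] ≈ 37.97
t = (x̄₁ - x̄₂) / SE = (61.87 - 65.61) / 3.1621 = -3.74 / 3.1621 = -1.183
p-value = 0.2443

Since p-value > α = 0.05, we fail to reject H₀.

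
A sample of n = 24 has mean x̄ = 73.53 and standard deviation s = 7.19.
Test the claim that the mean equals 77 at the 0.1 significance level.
One-sample t-test:
H₀: μ = 77
H₁: μ ≠ 77
df = n - 1 = 23
t = (x̄ - μ₀) / (s/√n) = (73.53 - 77) / (7.19/√24) = -2.364
p-value = 0.0269

Since p-value < α = 0.1, we reject H₀.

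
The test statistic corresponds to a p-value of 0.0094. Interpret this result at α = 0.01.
Since p = 0.0094 < α = 0.01, reject H₀.
There is sufficient evidence to reject the null hypothesis; the result is statistically significant at the 0.01 level.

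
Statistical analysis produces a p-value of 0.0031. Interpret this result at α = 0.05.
Since p = 0.0031 < α = 0.05, reject H₀.
There is sufficient evidence to reject the null hypothesis; the result is statistically significant at the 0.05 level.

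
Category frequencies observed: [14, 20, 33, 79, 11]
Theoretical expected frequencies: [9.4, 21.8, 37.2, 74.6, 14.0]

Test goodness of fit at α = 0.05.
Chi-square goodness of fit test:
H₀: observed counts match expected distribution
H₁: observed counts differ from expected distribution
df = k - 1 = 4
χ² = Σ(O - E)²/E
   = (14 - 9.4)²/9.4 + (20 - 21.8)²/21.8 + (33 - 37.2)²/37.2 + (79 - 74.6)²/74.6 + (11 - 14.0)²/14.0
   = 2.251 + 0.149 + 0.474 + 0.260 + 0.643
   = 3.78
p-value = 0.4371

Since p-value > α = 0.05, we fail to reject H₀.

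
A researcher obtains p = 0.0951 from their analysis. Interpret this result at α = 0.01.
Since p = 0.0951 > α = 0.01, fail to reject H₀.
There is insufficient evidence to reject the null hypothesis; the result is not statistically significant at the 0.01 level.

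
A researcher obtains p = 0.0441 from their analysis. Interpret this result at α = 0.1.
Since p = 0.0441 < α = 0.1, reject H₀.
There is sufficient evidence to reject the null hypothesis; the result is statistically significant at the 0.1 level.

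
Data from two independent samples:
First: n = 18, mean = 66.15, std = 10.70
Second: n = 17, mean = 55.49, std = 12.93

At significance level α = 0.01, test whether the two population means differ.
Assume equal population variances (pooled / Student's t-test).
Student's two-sample t-test (equal variances):
H₀: μ₁ = μ₂
H₁: μ₁ ≠ μ₂
df = n₁ + n₂ - 2 = 33
Pooled variance s_p² = [(n₁-1)s₁² + (n₂-1)s₂²] / (n₁ + n₂ - 2) = [(17)(10.70²) + (16)(12.93²)] / 33 = 140.0390
SE = √(s_p²(1/n₁ + 1/n₂)) = √(140.0390 × (1/18 + 1/17)) = 4.0022
t = (x̄₁ - x̄₂) / SE = (66.15 - 55.49) / 4.0022 = 10.66 / 4.0022 = 2.664
p-value = 0.0119

Since p-value > α = 0.01, we fail to reject H₀.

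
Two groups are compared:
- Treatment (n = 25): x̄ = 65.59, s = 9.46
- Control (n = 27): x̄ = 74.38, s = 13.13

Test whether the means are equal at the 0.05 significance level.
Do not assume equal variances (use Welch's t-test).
Welch's two-sample t-test:
H₀: μ₁ = μ₂
H₁: μ₁ ≠ μ₂
s₁²/n₁ = 9.46²/25 = 3.5797,  s₂²/n₂ = 13.13²/27 = 6.3851
SE = √(s₁²/n₁ + s₂²/n₂) = √(3.5797 + 6.3851) = 3.1567
df (Welch-Satterthwaite) = (s₁²/n₁ + s₂²/n₂)² / [(s₁²/n₁)²/(n₁-1) + (s₂²/n₂)²/(n₂-1)] ≈ 47.24
t = (x̄₁ - x̄₂) / SE = (65.59 - 74.38) / 3.1567 = -8.79 / 3.1567 = -2.785
p-value = 0.0077

Since p-value < α = 0.05, we reject H₀.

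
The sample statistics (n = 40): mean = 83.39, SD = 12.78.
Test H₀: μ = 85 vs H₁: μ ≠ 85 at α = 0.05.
One-sample t-test:
H₀: μ = 85
H₁: μ ≠ 85
df = n - 1 = 39
t = (x̄ - μ₀) / (s/√n) = (83.39 - 85) / (12.78/√40) = -0.797
p-value = 0.4304

Since p-value > α = 0.05, we fail to reject H₀.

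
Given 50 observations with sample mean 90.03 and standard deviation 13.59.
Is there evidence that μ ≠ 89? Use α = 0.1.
One-sample t-test:
H₀: μ = 89
H₁: μ ≠ 89
df = n - 1 = 49
t = (x̄ - μ₀) / (s/√n) = (90.03 - 89) / (13.59/√50) = 0.536
p-value = 0.5944

Since p-value > α = 0.1, we fail to reject H₀.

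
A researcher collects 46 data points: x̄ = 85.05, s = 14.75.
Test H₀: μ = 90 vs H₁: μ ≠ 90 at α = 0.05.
One-sample t-test:
H₀: μ = 90
H₁: μ ≠ 90
df = n - 1 = 45
t = (x̄ - μ₀) / (s/√n) = (85.05 - 90) / (14.75/√46) = -2.276
p-value = 0.0276

Since p-value < α = 0.05, we reject H₀.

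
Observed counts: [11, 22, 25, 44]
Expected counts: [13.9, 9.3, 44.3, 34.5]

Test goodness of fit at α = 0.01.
Chi-square goodness of fit test:
H₀: observed counts match expected distribution
H₁: observed counts differ from expected distribution
df = k - 1 = 3
χ² = Σ(O - E)²/E
   = (11 - 13.9)²/13.9 + (22 - 9.3)²/9.3 + (25 - 44.3)²/44.3 + (44 - 34.5)²/34.5
   = 0.605 + 17.343 + 8.408 + 2.616
   = 28.97
p-value < 0.0001

Since p-value < α = 0.01, we reject H₀.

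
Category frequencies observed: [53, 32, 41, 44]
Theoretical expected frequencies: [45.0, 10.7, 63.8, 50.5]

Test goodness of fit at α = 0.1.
Chi-square goodness of fit test:
H₀: observed counts match expected distribution
H₁: observed counts differ from expected distribution
df = k - 1 = 3
χ² = Σ(O - E)²/E
   = (53 - 45.0)²/45.0 + (32 - 10.7)²/10.7 + (41 - 63.8)²/63.8 + (44 - 50.5)²/50.5
   = 1.422 + 42.401 + 8.148 + 0.837
   = 52.81
p-value < 0.0001

Since p-value < α = 0.1, we reject H₀.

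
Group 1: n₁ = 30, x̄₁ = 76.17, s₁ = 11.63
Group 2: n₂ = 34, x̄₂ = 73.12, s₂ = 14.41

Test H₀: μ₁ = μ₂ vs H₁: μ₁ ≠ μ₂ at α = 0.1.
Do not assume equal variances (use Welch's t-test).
Welch's two-sample t-test:
H₀: μ₁ = μ₂
H₁: μ₁ ≠ μ₂
s₁²/n₁ = 11.63²/30 = 4.5086,  s₂²/n₂ = 14.41²/34 = 6.1073
SE = √(s₁²/n₁ + s₂²/n₂) = √(4.5086 + 6.1073) = 3.2582
df (Welch-Satterthwaite) = (s₁²/n₁ + s₂²/n₂)² / [(s₁²/n₁)²/(n₁-1) + (s₂²/n₂)²/(n₂-1)] ≈ 61.54
t = (x̄₁ - x̄₂) / SE = (76.17 - 73.12) / 3.2582 = 3.05 / 3.2582 = 0.936
p-value = 0.3529

Since p-value > α = 0.1, we fail to reject H₀.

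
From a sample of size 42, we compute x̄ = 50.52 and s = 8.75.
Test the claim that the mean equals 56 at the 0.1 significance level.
One-sample t-test:
H₀: μ = 56
H₁: μ ≠ 56
df = n - 1 = 41
t = (x̄ - μ₀) / (s/√n) = (50.52 - 56) / (8.75/√42) = -4.059
p-value = 0.0002

Since p-value < α = 0.1, we reject H₀.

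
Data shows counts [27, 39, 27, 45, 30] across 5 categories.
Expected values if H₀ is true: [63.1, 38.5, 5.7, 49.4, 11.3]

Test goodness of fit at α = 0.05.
Chi-square goodness of fit test:
H₀: observed counts match expected distribution
H₁: observed counts differ from expected distribution
df = k - 1 = 4
χ² = Σ(O - E)²/E
   = (27 - 63.1)²/63.1 + (39 - 38.5)²/38.5 + (27 - 5.7)²/5.7 + (45 - 49.4)²/49.4 + (30 - 11.3)²/11.3
   = 20.653 + 0.006 + 79.595 + 0.392 + 30.946
   = 131.59
p-value < 0.0001

Since p-value < α = 0.05, we reject H₀.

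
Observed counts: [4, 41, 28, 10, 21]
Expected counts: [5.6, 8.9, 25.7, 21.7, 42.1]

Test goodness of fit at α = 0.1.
Chi-square goodness of fit test:
H₀: observed counts match expected distribution
H₁: observed counts differ from expected distribution
df = k - 1 = 4
χ² = Σ(O - E)²/E
   = (4 - 5.6)²/5.6 + (41 - 8.9)²/8.9 + (28 - 25.7)²/25.7 + (10 - 21.7)²/21.7 + (21 - 42.1)²/42.1
   = 0.457 + 115.776 + 0.206 + 6.308 + 10.575
   = 133.32
p-value < 0.0001

Since p-value < α = 0.1, we reject H₀.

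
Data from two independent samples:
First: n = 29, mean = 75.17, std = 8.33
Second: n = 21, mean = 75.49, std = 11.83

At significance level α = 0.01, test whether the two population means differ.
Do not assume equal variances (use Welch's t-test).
Welch's two-sample t-test:
H₀: μ₁ = μ₂
H₁: μ₁ ≠ μ₂
s₁²/n₁ = 8.33²/29 = 2.3927,  s₂²/n₂ = 11.83²/21 = 6.6642
SE = √(s₁²/n₁ + s₂²/n₂) = √(2.3927 + 6.6642) = 3.0095
df (Welch-Satterthwaite) = (s₁²/n₁ + s₂²/n₂)² / [(s₁²/n₁)²/(n₁-1) + (s₂²/n₂)²/(n₂-1)] ≈ 33.83
t = (x̄₁ - x̄₂) / SE = (75.17 - 75.49) / 3.0095 = -0.32 / 3.0095 = -0.106
p-value = 0.9159

Since p-value > α = 0.01, we fail to reject H₀.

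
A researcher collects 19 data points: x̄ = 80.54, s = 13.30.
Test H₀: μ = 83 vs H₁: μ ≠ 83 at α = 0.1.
One-sample t-test:
H₀: μ = 83
H₁: μ ≠ 83
df = n - 1 = 18
t = (x̄ - μ₀) / (s/√n) = (80.54 - 83) / (13.30/√19) = -0.806
p-value = 0.4306

Since p-value > α = 0.1, we fail to reject H₀.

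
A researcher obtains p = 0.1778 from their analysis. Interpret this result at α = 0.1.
Since p = 0.1778 > α = 0.1, fail to reject H₀.
There is insufficient evidence to reject the null hypothesis; the result is not statistically significant at the 0.1 level.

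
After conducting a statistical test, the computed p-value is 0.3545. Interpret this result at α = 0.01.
Since p = 0.3545 > α = 0.01, fail to reject H₀.
There is insufficient evidence to reject the null hypothesis; the result is not statistically significant at the 0.01 level.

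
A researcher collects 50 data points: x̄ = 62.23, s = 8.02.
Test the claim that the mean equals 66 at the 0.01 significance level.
One-sample t-test:
H₀: μ = 66
H₁: μ ≠ 66
df = n - 1 = 49
t = (x̄ - μ₀) / (s/√n) = (62.23 - 66) / (8.02/√50) = -3.324
p-value = 0.0017

Since p-value < α = 0.01, we reject H₀.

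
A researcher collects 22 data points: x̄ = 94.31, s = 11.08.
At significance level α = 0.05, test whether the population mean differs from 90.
One-sample t-test:
H₀: μ = 90
H₁: μ ≠ 90
df = n - 1 = 21
t = (x̄ - μ₀) / (s/√n) = (94.31 - 90) / (11.08/√22) = 1.825
p-value = 0.0823

Since p-value > α = 0.05, we fail to reject H₀.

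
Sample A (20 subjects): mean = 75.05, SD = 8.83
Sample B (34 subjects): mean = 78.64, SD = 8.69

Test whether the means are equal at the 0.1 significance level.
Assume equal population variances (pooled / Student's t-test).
Student's two-sample t-test (equal variances):
H₀: μ₁ = μ₂
H₁: μ₁ ≠ μ₂
df = n₁ + n₂ - 2 = 52
Pooled variance s_p² = [(n₁-1)s₁² + (n₂-1)s₂²] / (n₁ + n₂ - 2) = [(19)(8.83²) + (33)(8.69²)] / 52 = 76.4123
SE = √(s_p²(1/n₁ + 1/n₂)) = √(76.4123 × (1/20 + 1/34)) = 2.4633
t = (x̄₁ - x̄₂) / SE = (75.05 - 78.64) / 2.4633 = -3.59 / 2.4633 = -1.457
p-value = 0.1510

Since p-value > α = 0.1, we fail to reject H₀.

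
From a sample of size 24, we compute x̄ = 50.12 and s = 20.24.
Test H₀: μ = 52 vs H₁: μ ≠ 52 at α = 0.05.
One-sample t-test:
H₀: μ = 52
H₁: μ ≠ 52
df = n - 1 = 23
t = (x̄ - μ₀) / (s/√n) = (50.12 - 52) / (20.24/√24) = -0.455
p-value = 0.6533

Since p-value > α = 0.05, we fail to reject H₀.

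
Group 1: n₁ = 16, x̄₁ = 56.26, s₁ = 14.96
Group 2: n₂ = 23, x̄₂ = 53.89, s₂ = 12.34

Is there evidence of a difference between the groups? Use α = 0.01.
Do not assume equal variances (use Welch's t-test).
Welch's two-sample t-test:
H₀: μ₁ = μ₂
H₁: μ₁ ≠ μ₂
s₁²/n₁ = 14.96²/16 = 13.9876,  s₂²/n₂ = 12.34²/23 = 6.6207
SE = √(s₁²/n₁ + s₂²/n₂) = √(13.9876 + 6.6207) = 4.5396
df (Welch-Satterthwaite) = (s₁²/n₁ + s₂²/n₂)² / [(s₁²/n₁)²/(n₁-1) + (s₂²/n₂)²/(n₂-1)] ≈ 28.25
t = (x̄₁ - x̄₂) / SE = (56.26 - 53.89) / 4.5396 = 2.37 / 4.5396 = 0.522
p-value = 0.6057

Since p-value > α = 0.01, we fail to reject H₀.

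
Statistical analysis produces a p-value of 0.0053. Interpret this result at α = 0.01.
Since p = 0.0053 < α = 0.01, reject H₀.
There is sufficient evidence to reject the null hypothesis; the result is statistically significant at the 0.01 level.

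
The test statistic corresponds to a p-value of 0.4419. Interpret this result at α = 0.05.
Since p = 0.4419 > α = 0.05, fail to reject H₀.
There is insufficient evidence to reject the null hypothesis; the result is not statistically significant at the 0.05 level.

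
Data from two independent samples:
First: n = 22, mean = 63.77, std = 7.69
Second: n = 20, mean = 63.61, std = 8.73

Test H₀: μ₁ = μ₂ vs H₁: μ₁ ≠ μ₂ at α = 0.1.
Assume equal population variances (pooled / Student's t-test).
Student's two-sample t-test (equal variances):
H₀: μ₁ = μ₂
H₁: μ₁ ≠ μ₂
df = n₁ + n₂ - 2 = 40
Pooled variance s_p² = [(n₁-1)s₁² + (n₂-1)s₂²] / (n₁ + n₂ - 2) = [(21)(7.69²) + (19)(8.73²)] / 40 = 67.2476
SE = √(s_p²(1/n₁ + 1/n₂)) = √(67.2476 × (1/22 + 1/20)) = 2.5336
t = (x̄₁ - x̄₂) / SE = (63.77 - 63.61) / 2.5336 = 0.16 / 2.5336 = 0.063
p-value = 0.9500

Since p-value > α = 0.1, we fail to reject H₀.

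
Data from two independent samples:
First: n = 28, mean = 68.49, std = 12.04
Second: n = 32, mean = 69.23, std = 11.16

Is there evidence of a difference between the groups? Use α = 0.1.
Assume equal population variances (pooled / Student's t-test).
Student's two-sample t-test (equal variances):
H₀: μ₁ = μ₂
H₁: μ₁ ≠ μ₂
df = n₁ + n₂ - 2 = 58
Pooled variance s_p² = [(n₁-1)s₁² + (n₂-1)s₂²] / (n₁ + n₂ - 2) = [(27)(12.04²) + (31)(11.16²)] / 58 = 134.0496
SE = √(s_p²(1/n₁ + 1/n₂)) = √(134.0496 × (1/28 + 1/32)) = 2.9961
t = (x̄₁ - x̄₂) / SE = (68.49 - 69.23) / 2.9961 = -0.74 / 2.9961 = -0.247
p-value = 0.8058

Since p-value > α = 0.1, we fail to reject H₀.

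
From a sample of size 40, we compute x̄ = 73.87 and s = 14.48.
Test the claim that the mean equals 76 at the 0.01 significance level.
One-sample t-test:
H₀: μ = 76
H₁: μ ≠ 76
df = n - 1 = 39
t = (x̄ - μ₀) / (s/√n) = (73.87 - 76) / (14.48/√40) = -0.930
p-value = 0.3579

Since p-value > α = 0.01, we fail to reject H₀.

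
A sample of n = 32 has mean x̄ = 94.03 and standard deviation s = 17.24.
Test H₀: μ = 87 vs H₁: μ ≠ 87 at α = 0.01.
One-sample t-test:
H₀: μ = 87
H₁: μ ≠ 87
df = n - 1 = 31
t = (x̄ - μ₀) / (s/√n) = (94.03 - 87) / (17.24/√32) = 2.307
p-value = 0.0279

Since p-value > α = 0.01, we fail to reject H₀.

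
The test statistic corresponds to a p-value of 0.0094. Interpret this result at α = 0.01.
Since p = 0.0094 < α = 0.01, reject H₀.
There is sufficient evidence to reject the null hypothesis; the result is statistically significant at the 0.01 level.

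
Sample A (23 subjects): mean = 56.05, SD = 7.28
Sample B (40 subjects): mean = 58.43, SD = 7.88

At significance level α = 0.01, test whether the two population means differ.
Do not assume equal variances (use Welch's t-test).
Welch's two-sample t-test:
H₀: μ₁ = μ₂
H₁: μ₁ ≠ μ₂
s₁²/n₁ = 7.28²/23 = 2.3043,  s₂²/n₂ = 7.88²/40 = 1.5524
SE = √(s₁²/n₁ + s₂²/n₂) = √(2.3043 + 1.5524) = 1.9638
df (Welch-Satterthwaite) = (s₁²/n₁ + s₂²/n₂)² / [(s₁²/n₁)²/(n₁-1) + (s₂²/n₂)²/(n₂-1)] ≈ 49.07
t = (x̄₁ - x̄₂) / SE = (56.05 - 58.43) / 1.9638 = -2.38 / 1.9638 = -1.212
p-value = 0.2313

Since p-value > α = 0.01, we fail to reject H₀.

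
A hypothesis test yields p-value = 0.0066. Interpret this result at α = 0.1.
Since p = 0.0066 < α = 0.1, reject H₀.
There is sufficient evidence to reject the null hypothesis; the result is statistically significant at the 0.1 level.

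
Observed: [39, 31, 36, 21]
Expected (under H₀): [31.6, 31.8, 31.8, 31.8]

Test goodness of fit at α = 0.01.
Chi-square goodness of fit test:
H₀: observed counts match expected distribution
H₁: observed counts differ from expected distribution
df = k - 1 = 3
χ² = Σ(O - E)²/E
   = (39 - 31.6)²/31.6 + (31 - 31.8)²/31.8 + (36 - 31.8)²/31.8 + (21 - 31.8)²/31.8
   = 1.733 + 0.020 + 0.555 + 3.668
   = 5.98
p-value = 0.1128

Since p-value > α = 0.01, we fail to reject H₀.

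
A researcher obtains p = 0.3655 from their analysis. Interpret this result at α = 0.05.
Since p = 0.3655 > α = 0.05, fail to reject H₀.
There is insufficient evidence to reject the null hypothesis; the result is not statistically significant at the 0.05 level.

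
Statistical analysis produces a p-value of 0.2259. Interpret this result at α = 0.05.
Since p = 0.2259 > α = 0.05, fail to reject H₀.
There is insufficient evidence to reject the null hypothesis; the result is not statistically significant at the 0.05 level.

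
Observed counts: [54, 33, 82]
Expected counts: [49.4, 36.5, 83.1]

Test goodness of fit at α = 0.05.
Chi-square goodness of fit test:
H₀: observed counts match expected distribution
H₁: observed counts differ from expected distribution
df = k - 1 = 2
χ² = Σ(O - E)²/E
   = (54 - 49.4)²/49.4 + (33 - 36.5)²/36.5 + (82 - 83.1)²/83.1
   = 0.428 + 0.336 + 0.015
   = 0.78
p-value = 0.6776

Since p-value > α = 0.05, we fail to reject H₀.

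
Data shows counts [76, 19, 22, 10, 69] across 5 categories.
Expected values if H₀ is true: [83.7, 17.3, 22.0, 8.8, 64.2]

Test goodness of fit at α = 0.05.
Chi-square goodness of fit test:
H₀: observed counts match expected distribution
H₁: observed counts differ from expected distribution
df = k - 1 = 4
χ² = Σ(O - E)²/E
   = (76 - 83.7)²/83.7 + (19 - 17.3)²/17.3 + (22 - 22.0)²/22.0 + (10 - 8.8)²/8.8 + (69 - 64.2)²/64.2
   = 0.708 + 0.167 + 0.000 + 0.164 + 0.359
   = 1.40
p-value = 0.8446

Since p-value > α = 0.05, we fail to reject H₀.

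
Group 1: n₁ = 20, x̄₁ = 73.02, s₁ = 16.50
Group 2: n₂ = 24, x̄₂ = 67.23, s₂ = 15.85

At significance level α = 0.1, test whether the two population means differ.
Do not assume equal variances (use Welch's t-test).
Welch's two-sample t-test:
H₀: μ₁ = μ₂
H₁: μ₁ ≠ μ₂
s₁²/n₁ = 16.50²/20 = 13.6125,  s₂²/n₂ = 15.85²/24 = 10.4676
SE = √(s₁²/n₁ + s₂²/n₂) = √(13.6125 + 10.4676) = 4.9071
df (Welch-Satterthwaite) = (s₁²/n₁ + s₂²/n₂)² / [(s₁²/n₁)²/(n₁-1) + (s₂²/n₂)²/(n₂-1)] ≈ 39.94
t = (x̄₁ - x̄₂) / SE = (73.02 - 67.23) / 4.9071 = 5.79 / 4.9071 = 1.180
p-value = 0.2450

Since p-value > α = 0.1, we fail to reject H₀.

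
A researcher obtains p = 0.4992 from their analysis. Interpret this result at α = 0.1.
Since p = 0.4992 > α = 0.1, fail to reject H₀.
There is insufficient evidence to reject the null hypothesis; the result is not statistically significant at the 0.1 level.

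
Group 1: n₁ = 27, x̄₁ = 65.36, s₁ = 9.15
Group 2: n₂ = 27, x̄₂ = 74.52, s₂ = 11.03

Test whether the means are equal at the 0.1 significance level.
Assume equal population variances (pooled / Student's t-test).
Student's two-sample t-test (equal variances):
H₀: μ₁ = μ₂
H₁: μ₁ ≠ μ₂
df = n₁ + n₂ - 2 = 52
Pooled variance s_p² = [(n₁-1)s₁² + (n₂-1)s₂²] / (n₁ + n₂ - 2) = [(26)(9.15²) + (26)(11.03²)] / 52 = 102.6917
SE = √(s_p²(1/n₁ + 1/n₂)) = √(102.6917 × (1/27 + 1/27)) = 2.7580
t = (x̄₁ - x̄₂) / SE = (65.36 - 74.52) / 2.7580 = -9.16 / 2.7580 = -3.321
p-value = 0.0016

Since p-value < α = 0.1, we reject H₀.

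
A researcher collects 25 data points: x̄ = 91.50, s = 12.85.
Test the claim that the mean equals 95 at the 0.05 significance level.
One-sample t-test:
H₀: μ = 95
H₁: μ ≠ 95
df = n - 1 = 24
t = (x̄ - μ₀) / (s/√n) = (91.50 - 95) / (12.85/√25) = -1.362
p-value = 0.1859

Since p-value > α = 0.05, we fail to reject H₀.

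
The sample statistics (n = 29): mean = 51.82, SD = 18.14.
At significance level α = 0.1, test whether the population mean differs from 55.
One-sample t-test:
H₀: μ = 55
H₁: μ ≠ 55
df = n - 1 = 28
t = (x̄ - μ₀) / (s/√n) = (51.82 - 55) / (18.14/√29) = -0.944
p-value = 0.3532

Since p-value > α = 0.1, we fail to reject H₀.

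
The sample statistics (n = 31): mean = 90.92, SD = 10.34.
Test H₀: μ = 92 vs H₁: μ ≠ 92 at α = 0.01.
One-sample t-test:
H₀: μ = 92
H₁: μ ≠ 92
df = n - 1 = 30
t = (x̄ - μ₀) / (s/√n) = (90.92 - 92) / (10.34/√31) = -0.582
p-value = 0.5652

Since p-value > α = 0.01, we fail to reject H₀.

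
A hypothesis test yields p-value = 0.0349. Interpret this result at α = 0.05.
Since p = 0.0349 < α = 0.05, reject H₀.
There is sufficient evidence to reject the null hypothesis; the result is statistically significant at the 0.05 level.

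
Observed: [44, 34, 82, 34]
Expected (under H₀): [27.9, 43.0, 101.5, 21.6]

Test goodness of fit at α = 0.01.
Chi-square goodness of fit test:
H₀: observed counts match expected distribution
H₁: observed counts differ from expected distribution
df = k - 1 = 3
χ² = Σ(O - E)²/E
   = (44 - 27.9)²/27.9 + (34 - 43.0)²/43.0 + (82 - 101.5)²/101.5 + (34 - 21.6)²/21.6
   = 9.291 + 1.884 + 3.746 + 7.119
   = 22.04
p-value = 0.0001

Since p-value < α = 0.01, we reject H₀.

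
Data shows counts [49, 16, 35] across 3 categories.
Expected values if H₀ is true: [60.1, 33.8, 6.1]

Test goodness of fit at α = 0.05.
Chi-square goodness of fit test:
H₀: observed counts match expected distribution
H₁: observed counts differ from expected distribution
df = k - 1 = 2
χ² = Σ(O - E)²/E
   = (49 - 60.1)²/60.1 + (16 - 33.8)²/33.8 + (35 - 6.1)²/6.1
   = 2.050 + 9.374 + 136.920
   = 148.34
p-value < 0.0001

Since p-value < α = 0.05, we reject H₀.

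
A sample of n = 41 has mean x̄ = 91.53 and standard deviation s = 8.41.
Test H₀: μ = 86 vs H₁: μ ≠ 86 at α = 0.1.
One-sample t-test:
H₀: μ = 86
H₁: μ ≠ 86
df = n - 1 = 40
t = (x̄ - μ₀) / (s/√n) = (91.53 - 86) / (8.41/√41) = 4.210
p-value = 0.0001

Since p-value < α = 0.1, we reject H₀.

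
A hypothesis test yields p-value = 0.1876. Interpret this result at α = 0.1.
Since p = 0.1876 > α = 0.1, fail to reject H₀.
There is insufficient evidence to reject the null hypothesis; the result is not statistically significant at the 0.1 level.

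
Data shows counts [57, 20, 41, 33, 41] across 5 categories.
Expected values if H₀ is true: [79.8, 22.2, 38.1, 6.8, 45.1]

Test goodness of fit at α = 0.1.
Chi-square goodness of fit test:
H₀: observed counts match expected distribution
H₁: observed counts differ from expected distribution
df = k - 1 = 4
χ² = Σ(O - E)²/E
   = (57 - 79.8)²/79.8 + (20 - 22.2)²/22.2 + (41 - 38.1)²/38.1 + (33 - 6.8)²/6.8 + (41 - 45.1)²/45.1
   = 6.514 + 0.218 + 0.221 + 100.947 + 0.373
   = 108.27
p-value < 0.0001

Since p-value < α = 0.1, we reject H₀.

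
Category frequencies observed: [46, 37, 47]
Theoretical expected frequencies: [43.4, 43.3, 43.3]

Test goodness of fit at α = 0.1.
Chi-square goodness of fit test:
H₀: observed counts match expected distribution
H₁: observed counts differ from expected distribution
df = k - 1 = 2
χ² = Σ(O - E)²/E
   = (46 - 43.4)²/43.4 + (37 - 43.3)²/43.3 + (47 - 43.3)²/43.3
   = 0.156 + 0.917 + 0.316
   = 1.39
p-value = 0.4994

Since p-value > α = 0.1, we fail to reject H₀.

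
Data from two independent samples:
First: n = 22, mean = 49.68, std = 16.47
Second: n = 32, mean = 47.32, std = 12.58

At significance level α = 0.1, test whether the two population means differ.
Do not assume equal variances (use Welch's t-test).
Welch's two-sample t-test:
H₀: μ₁ = μ₂
H₁: μ₁ ≠ μ₂
s₁²/n₁ = 16.47²/22 = 12.3300,  s₂²/n₂ = 12.58²/32 = 4.9455
SE = √(s₁²/n₁ + s₂²/n₂) = √(12.3300 + 4.9455) = 4.1564
df (Welch-Satterthwaite) = (s₁²/n₁ + s₂²/n₂)² / [(s₁²/n₁)²/(n₁-1) + (s₂²/n₂)²/(n₂-1)] ≈ 37.17
t = (x̄₁ - x̄₂) / SE = (49.68 - 47.32) / 4.1564 = 2.36 / 4.1564 = 0.568
p-value = 0.5736

Since p-value > α = 0.1, we fail to reject H₀.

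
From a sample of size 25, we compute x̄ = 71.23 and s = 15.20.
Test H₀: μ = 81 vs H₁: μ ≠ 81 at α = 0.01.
One-sample t-test:
H₀: μ = 81
H₁: μ ≠ 81
df = n - 1 = 24
t = (x̄ - μ₀) / (s/√n) = (71.23 - 81) / (15.20/√25) = -3.214
p-value = 0.0037

Since p-value < α = 0.01, we reject H₀.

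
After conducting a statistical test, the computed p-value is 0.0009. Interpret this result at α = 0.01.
Since p = 0.0009 < α = 0.01, reject H₀.
There is sufficient evidence to reject the null hypothesis; the result is statistically significant at the 0.01 level.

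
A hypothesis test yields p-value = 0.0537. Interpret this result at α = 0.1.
Since p = 0.0537 < α = 0.1, reject H₀.
There is sufficient evidence to reject the null hypothesis; the result is statistically significant at the 0.1 level.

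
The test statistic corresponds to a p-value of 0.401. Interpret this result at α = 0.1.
Since p = 0.401 > α = 0.1, fail to reject H₀.
There is insufficient evidence to reject the null hypothesis; the result is not statistically significant at the 0.1 level.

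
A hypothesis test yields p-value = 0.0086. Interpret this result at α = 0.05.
Since p = 0.0086 < α = 0.05, reject H₀.
There is sufficient evidence to reject the null hypothesis; the result is statistically significant at the 0.05 level.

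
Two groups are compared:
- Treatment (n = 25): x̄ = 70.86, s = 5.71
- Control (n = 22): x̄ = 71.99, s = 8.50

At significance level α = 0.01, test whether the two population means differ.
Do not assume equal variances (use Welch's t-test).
Welch's two-sample t-test:
H₀: μ₁ = μ₂
H₁: μ₁ ≠ μ₂
s₁²/n₁ = 5.71²/25 = 1.3042,  s₂²/n₂ = 8.50²/22 = 3.2841
SE = √(s₁²/n₁ + s₂²/n₂) = √(1.3042 + 3.2841) = 2.1420
df (Welch-Satterthwaite) = (s₁²/n₁ + s₂²/n₂)² / [(s₁²/n₁)²/(n₁-1) + (s₂²/n₂)²/(n₂-1)] ≈ 36.02
t = (x̄₁ - x̄₂) / SE = (70.86 - 71.99) / 2.1420 = -1.13 / 2.1420 = -0.528
p-value = 0.6011

Since p-value > α = 0.01, we fail to reject H₀.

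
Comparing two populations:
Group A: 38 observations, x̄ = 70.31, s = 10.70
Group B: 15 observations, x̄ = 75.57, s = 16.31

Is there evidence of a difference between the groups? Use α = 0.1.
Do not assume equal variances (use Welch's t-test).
Welch's two-sample t-test:
H₀: μ₁ = μ₂
H₁: μ₁ ≠ μ₂
s₁²/n₁ = 10.70²/38 = 3.0129,  s₂²/n₂ = 16.31²/15 = 17.7344
SE = √(s₁²/n₁ + s₂²/n₂) = √(3.0129 + 17.7344) = 4.5549
df (Welch-Satterthwaite) = (s₁²/n₁ + s₂²/n₂)² / [(s₁²/n₁)²/(n₁-1) + (s₂²/n₂)²/(n₂-1)] ≈ 18.95
t = (x̄₁ - x̄₂) / SE = (70.31 - 75.57) / 4.5549 = -5.26 / 4.5549 = -1.155
p-value = 0.2625

Since p-value > α = 0.1, we fail to reject H₀.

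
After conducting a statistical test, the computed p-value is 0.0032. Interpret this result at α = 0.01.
Since p = 0.0032 < α = 0.01, reject H₀.
There is sufficient evidence to reject the null hypothesis; the result is statistically significant at the 0.01 level.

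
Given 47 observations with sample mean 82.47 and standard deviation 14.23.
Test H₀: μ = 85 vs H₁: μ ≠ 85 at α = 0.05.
One-sample t-test:
H₀: μ = 85
H₁: μ ≠ 85
df = n - 1 = 46
t = (x̄ - μ₀) / (s/√n) = (82.47 - 85) / (14.23/√47) = -1.219
p-value = 0.2291

Since p-value > α = 0.05, we fail to reject H₀.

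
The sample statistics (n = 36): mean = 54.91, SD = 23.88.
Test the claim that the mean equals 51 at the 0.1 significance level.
One-sample t-test:
H₀: μ = 51
H₁: μ ≠ 51
df = n - 1 = 35
t = (x̄ - μ₀) / (s/√n) = (54.91 - 51) / (23.88/√36) = 0.982
p-value = 0.3326

Since p-value > α = 0.1, we fail to reject H₀.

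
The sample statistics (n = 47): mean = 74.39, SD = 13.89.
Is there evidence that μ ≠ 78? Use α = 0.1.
One-sample t-test:
H₀: μ = 78
H₁: μ ≠ 78
df = n - 1 = 46
t = (x̄ - μ₀) / (s/√n) = (74.39 - 78) / (13.89/√47) = -1.782
p-value = 0.0814

Since p-value < α = 0.1, we reject H₀.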